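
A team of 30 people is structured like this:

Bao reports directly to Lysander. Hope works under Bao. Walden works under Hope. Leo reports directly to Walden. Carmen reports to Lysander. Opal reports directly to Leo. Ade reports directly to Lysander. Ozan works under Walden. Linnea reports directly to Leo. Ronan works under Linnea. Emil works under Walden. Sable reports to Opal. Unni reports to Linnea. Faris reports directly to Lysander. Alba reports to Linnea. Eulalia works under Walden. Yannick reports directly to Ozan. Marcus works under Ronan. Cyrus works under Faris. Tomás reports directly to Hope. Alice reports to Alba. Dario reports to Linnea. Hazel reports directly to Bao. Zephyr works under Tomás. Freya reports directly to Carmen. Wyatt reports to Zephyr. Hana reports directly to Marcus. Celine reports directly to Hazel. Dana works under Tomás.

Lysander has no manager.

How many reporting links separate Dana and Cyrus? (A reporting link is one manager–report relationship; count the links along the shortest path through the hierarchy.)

6

Dana is 4 levels below Lysander, and Cyrus is 2 levels below Lysander (their lowest common manager). The shortest path runs up from Dana to Lysander and back down to Cyrus: 4 + 2 = 6 links.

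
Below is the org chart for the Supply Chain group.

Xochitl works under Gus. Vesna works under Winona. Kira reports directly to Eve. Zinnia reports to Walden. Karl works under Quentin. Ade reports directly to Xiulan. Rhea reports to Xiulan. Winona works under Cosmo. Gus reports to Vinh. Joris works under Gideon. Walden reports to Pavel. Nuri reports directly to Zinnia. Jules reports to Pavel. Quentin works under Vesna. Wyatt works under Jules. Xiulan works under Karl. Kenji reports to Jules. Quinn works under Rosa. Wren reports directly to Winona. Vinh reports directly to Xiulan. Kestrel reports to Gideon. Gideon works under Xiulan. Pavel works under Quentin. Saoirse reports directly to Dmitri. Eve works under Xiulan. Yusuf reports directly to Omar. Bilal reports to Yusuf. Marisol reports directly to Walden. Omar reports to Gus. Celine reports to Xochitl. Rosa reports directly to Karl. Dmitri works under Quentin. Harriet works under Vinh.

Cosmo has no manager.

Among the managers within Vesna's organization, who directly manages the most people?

Xiulan

Direct-report counts within Vesna's organization: Vesna has 1; Quentin has 3; Dmitri has 1; Pavel has 2; Jules has 2; Walden has 2; Zinnia has 1; Karl has 2; Rosa has 1; Xiulan has 5; Vinh has 2; Gus has 2; Xochitl has 1; Omar has 1; Yusuf has 1; Gideon has 2; Eve has 1. The largest is 5, held by Xiulan.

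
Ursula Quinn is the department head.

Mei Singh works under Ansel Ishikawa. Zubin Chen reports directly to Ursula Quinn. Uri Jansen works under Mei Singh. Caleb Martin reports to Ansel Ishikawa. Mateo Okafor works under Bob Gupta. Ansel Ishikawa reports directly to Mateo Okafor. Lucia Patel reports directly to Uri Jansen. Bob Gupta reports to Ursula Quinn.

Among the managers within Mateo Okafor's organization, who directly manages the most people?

Ansel Ishikawa

Direct-report counts within Mateo Okafor's organization: Mateo Okafor has 1; Ansel Ishikawa has 2; Mei Singh has 1; Uri Jansen has 1. The largest is 2, held by Ansel Ishikawa.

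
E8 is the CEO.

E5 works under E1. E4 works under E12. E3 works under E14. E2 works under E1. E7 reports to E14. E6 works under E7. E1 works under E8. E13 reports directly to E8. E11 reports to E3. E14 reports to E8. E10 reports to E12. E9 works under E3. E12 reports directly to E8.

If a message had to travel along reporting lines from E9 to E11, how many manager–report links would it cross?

2

E9 is 1 level below E3, and E11 is 1 level below E3 (their lowest common manager). The shortest path runs up from E9 to E3 and back down to E11: 1 + 1 = 2 links.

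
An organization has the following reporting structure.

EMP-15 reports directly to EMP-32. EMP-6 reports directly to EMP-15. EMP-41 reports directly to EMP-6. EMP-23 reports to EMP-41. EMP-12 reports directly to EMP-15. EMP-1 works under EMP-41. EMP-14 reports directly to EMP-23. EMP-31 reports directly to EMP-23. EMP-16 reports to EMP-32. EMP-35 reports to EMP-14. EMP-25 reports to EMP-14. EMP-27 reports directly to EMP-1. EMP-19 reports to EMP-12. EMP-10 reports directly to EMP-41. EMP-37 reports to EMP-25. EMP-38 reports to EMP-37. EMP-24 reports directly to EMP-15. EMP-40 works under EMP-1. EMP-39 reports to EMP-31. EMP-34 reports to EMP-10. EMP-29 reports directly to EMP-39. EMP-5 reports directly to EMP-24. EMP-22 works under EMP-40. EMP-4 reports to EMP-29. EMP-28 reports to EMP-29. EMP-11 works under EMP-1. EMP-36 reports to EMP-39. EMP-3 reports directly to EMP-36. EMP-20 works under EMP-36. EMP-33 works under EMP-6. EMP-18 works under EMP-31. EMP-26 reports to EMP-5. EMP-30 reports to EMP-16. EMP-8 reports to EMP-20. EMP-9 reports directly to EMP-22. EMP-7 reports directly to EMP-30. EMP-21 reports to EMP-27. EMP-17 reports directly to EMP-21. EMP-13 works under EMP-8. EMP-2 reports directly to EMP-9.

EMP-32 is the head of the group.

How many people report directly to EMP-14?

EMP-14 directly manages EMP-35, EMP-25. That is 2 direct reports.

2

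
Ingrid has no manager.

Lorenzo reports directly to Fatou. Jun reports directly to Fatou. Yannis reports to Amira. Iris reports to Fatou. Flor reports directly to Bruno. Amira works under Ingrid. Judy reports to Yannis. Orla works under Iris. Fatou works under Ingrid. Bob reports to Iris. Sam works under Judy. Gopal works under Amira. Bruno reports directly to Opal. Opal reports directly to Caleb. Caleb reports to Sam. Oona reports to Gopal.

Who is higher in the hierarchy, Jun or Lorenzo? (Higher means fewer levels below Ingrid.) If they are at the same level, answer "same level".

Both Jun and Lorenzo are 2 levels below Ingrid.

same level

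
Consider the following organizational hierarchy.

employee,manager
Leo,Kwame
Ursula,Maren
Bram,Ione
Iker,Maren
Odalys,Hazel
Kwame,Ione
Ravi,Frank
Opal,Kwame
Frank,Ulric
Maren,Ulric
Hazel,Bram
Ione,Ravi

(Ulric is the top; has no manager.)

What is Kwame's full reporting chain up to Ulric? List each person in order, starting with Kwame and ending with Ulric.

Kwame -> Ione -> Ravi -> Frank -> Ulric

Kwame reports to Ione. Ione reports to Ravi. Ravi reports to Frank. Frank reports to Ulric. Ulric is at the top.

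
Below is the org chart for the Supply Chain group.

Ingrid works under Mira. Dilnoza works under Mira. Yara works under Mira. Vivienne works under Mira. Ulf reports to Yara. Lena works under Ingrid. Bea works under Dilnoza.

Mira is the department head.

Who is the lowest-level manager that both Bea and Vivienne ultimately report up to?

Mira

Bea's chain of managers is Dilnoza, Mira. Vivienne's chain of managers is Mira. The first manager that appears in both chains is Mira.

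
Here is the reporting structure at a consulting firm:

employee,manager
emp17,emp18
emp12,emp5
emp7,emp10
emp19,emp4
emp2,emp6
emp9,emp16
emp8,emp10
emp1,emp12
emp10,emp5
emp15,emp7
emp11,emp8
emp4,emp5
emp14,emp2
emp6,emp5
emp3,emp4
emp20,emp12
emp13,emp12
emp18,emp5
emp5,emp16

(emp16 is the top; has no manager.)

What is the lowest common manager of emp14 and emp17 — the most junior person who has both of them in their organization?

emp14's chain of managers is emp2, emp6, emp5, emp16. emp17's chain of managers is emp18, emp5, emp16. The first manager that appears in both chains is emp5.

emp5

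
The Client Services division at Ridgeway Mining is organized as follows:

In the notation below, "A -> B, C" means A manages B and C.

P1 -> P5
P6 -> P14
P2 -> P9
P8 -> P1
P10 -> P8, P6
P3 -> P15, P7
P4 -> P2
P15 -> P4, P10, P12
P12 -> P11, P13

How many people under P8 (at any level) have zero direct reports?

1

The only person in P8's organization with no one reporting to them is P5. That is 1.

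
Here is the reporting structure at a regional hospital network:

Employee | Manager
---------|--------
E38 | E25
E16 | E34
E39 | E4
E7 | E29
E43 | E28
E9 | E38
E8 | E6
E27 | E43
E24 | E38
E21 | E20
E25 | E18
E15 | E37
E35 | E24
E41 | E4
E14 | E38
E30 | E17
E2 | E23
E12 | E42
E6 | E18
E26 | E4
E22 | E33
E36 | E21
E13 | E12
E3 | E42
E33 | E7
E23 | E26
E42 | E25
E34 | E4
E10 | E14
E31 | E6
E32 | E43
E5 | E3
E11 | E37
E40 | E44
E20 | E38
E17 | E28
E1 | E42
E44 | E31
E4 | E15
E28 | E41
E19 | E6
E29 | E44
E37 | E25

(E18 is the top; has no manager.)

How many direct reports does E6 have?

E6 directly manages E19, E31, E8. That is 3 direct reports.

3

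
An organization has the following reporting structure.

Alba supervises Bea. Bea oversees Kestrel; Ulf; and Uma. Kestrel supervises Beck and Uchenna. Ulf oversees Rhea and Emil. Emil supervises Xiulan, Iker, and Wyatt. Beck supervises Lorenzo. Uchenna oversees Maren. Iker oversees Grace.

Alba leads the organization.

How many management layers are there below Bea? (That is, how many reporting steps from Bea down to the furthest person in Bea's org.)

4

The longest chain under Bea runs Bea → Ulf → Emil → Iker → Grace, which is 4 levels below Bea.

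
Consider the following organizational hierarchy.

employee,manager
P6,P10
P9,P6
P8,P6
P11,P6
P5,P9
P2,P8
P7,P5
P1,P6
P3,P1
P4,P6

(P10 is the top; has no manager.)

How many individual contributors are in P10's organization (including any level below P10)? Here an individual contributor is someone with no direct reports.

The people in P10's organization with no one reporting to them are P4, P3, P11, P2, P7. That is 5.

5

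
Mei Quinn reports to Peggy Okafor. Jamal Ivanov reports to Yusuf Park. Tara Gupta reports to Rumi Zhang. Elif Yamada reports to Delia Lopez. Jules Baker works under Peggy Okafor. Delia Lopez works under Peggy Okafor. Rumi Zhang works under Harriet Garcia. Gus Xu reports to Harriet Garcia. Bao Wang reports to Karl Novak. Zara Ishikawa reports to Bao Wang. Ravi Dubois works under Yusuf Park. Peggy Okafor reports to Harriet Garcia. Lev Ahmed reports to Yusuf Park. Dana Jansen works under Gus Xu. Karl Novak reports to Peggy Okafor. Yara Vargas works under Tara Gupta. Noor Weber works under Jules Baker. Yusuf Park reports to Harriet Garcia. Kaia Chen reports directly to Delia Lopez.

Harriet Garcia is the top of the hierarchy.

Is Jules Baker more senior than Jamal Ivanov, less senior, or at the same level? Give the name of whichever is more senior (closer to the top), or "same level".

Both Jules Baker and Jamal Ivanov are 2 levels below Harriet Garcia.

same level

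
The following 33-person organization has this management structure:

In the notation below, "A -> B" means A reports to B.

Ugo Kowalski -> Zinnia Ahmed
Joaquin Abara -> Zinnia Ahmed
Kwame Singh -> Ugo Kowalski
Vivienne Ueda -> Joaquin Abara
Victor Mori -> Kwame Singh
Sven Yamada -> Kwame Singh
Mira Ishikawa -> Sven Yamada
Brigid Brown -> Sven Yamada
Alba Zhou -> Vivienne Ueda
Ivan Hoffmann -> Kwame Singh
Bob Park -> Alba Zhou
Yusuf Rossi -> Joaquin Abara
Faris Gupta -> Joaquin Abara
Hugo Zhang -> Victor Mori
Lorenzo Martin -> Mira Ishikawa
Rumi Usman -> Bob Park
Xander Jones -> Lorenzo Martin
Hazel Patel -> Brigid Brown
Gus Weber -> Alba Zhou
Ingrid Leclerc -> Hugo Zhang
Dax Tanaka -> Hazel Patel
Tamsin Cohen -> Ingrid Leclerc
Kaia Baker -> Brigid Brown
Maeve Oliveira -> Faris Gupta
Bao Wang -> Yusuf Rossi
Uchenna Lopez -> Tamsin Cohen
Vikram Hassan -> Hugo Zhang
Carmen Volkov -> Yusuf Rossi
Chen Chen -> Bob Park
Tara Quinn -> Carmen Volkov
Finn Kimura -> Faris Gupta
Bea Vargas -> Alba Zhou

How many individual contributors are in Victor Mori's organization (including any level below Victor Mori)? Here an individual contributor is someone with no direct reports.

2

The people in Victor Mori's organization with no one reporting to them are Vikram Hassan, Uchenna Lopez. That is 2.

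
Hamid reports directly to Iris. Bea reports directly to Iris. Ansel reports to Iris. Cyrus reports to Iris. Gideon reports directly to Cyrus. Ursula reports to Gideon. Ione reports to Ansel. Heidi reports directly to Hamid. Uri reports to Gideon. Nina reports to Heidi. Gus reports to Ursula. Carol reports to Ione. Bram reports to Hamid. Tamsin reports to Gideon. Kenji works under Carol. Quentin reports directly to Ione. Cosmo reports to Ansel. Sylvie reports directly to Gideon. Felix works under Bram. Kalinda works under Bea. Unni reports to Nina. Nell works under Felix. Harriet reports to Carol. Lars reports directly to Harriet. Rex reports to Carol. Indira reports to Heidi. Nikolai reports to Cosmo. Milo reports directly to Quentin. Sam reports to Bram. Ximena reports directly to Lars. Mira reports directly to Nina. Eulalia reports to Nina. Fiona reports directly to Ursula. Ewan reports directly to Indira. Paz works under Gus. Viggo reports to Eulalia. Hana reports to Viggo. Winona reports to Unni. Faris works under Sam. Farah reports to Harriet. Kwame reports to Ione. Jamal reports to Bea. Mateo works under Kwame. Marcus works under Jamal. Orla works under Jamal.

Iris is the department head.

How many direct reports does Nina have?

3

Nina directly manages Unni, Mira, Eulalia. That is 3 direct reports.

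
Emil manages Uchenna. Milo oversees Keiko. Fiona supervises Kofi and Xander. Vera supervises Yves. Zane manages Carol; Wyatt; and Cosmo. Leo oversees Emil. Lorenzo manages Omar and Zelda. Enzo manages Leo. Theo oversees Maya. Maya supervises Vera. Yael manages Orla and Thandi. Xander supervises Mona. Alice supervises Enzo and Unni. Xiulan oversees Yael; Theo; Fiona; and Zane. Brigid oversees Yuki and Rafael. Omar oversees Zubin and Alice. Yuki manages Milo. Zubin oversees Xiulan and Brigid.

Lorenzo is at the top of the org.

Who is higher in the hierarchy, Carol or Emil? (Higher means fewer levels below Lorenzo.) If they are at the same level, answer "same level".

Both Carol and Emil are 5 levels below Lorenzo.

same level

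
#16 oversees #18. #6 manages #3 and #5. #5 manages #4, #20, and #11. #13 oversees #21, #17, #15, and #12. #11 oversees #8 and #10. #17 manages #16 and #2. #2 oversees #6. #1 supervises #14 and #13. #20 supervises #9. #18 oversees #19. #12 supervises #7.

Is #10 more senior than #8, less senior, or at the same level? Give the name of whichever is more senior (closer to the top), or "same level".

same level

Both #10 and #8 are 7 levels below #1.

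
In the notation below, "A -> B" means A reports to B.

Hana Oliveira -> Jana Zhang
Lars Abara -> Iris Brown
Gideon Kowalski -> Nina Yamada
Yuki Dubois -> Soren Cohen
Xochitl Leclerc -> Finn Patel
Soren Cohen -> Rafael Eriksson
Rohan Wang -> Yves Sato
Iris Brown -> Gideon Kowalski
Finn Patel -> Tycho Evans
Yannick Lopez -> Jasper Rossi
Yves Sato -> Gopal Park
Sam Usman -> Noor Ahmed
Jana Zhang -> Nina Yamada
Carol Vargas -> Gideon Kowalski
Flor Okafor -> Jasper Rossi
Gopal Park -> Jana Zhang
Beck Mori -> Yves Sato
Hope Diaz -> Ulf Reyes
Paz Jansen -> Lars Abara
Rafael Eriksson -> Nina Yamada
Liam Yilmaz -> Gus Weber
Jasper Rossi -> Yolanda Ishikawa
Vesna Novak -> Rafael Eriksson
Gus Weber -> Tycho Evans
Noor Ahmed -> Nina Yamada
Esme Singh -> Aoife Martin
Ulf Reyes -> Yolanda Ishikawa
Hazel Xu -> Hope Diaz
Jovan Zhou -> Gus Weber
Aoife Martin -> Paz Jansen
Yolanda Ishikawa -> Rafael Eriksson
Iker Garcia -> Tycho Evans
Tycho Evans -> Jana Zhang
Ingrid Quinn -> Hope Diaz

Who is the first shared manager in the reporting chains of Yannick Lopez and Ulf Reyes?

Yolanda Ishikawa

Yannick Lopez's chain of managers is Jasper Rossi, Yolanda Ishikawa, Rafael Eriksson, Nina Yamada. Ulf Reyes's chain of managers is Yolanda Ishikawa, Rafael Eriksson, Nina Yamada. The first manager that appears in both chains is Yolanda Ishikawa.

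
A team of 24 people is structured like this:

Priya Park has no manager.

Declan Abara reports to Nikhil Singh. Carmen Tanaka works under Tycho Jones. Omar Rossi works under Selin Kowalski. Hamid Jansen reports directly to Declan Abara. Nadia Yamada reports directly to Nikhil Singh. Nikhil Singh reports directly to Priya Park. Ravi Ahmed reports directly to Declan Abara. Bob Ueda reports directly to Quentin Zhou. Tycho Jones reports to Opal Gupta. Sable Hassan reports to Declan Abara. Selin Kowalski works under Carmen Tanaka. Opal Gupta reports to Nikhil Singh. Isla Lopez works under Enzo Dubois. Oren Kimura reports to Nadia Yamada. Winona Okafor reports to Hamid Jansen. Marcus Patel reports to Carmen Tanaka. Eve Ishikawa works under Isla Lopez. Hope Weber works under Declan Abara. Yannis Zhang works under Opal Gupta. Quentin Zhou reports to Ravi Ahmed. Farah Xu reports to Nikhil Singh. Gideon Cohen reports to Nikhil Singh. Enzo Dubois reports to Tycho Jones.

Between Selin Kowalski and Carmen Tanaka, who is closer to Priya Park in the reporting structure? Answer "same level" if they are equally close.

Carmen Tanaka

Selin Kowalski is 5 levels below Priya Park; Carmen Tanaka is 4. Carmen Tanaka is higher.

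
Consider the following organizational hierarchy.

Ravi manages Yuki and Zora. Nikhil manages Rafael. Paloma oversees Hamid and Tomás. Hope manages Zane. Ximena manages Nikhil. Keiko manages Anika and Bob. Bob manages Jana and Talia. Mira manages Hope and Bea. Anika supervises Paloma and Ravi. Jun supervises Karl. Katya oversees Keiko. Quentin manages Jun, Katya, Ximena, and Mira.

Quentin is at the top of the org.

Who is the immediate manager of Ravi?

Ravi reports directly to Anika.

Anika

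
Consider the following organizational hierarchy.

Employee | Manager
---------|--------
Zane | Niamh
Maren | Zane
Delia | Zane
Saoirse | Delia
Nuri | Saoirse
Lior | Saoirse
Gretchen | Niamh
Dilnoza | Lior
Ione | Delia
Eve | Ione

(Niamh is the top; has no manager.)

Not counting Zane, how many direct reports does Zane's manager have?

Zane reports to Niamh. Niamh's other direct reports are Gretchen — 1 peer.

1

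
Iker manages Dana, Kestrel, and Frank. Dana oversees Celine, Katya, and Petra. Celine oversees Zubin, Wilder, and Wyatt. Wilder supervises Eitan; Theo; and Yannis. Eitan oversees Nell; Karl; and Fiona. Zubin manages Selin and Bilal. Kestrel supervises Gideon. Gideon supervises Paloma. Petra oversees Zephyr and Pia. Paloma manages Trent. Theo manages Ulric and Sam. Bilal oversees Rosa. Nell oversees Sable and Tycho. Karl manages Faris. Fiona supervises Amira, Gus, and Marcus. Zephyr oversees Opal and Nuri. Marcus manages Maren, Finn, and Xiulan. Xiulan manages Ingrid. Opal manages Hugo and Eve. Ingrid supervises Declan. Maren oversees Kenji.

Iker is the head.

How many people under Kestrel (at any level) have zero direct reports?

The only person in Kestrel's organization with no one reporting to them is Trent. That is 1.

1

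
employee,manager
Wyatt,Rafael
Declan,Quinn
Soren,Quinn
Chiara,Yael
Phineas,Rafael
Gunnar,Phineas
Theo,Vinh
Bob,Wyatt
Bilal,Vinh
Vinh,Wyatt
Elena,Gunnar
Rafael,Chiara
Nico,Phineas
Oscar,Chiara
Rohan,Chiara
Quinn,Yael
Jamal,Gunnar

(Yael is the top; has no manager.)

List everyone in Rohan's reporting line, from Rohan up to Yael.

Rohan reports to Chiara. Chiara reports to Yael. Yael is at the top.

Rohan -> Chiara -> Yael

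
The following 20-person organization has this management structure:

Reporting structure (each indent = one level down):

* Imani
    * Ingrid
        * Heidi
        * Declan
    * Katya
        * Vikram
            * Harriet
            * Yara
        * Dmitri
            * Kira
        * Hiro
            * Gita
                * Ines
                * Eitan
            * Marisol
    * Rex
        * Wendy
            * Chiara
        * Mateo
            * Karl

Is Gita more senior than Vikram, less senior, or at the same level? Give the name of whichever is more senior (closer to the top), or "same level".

Gita is 3 levels below Imani; Vikram is 2. Vikram is higher.

Vikram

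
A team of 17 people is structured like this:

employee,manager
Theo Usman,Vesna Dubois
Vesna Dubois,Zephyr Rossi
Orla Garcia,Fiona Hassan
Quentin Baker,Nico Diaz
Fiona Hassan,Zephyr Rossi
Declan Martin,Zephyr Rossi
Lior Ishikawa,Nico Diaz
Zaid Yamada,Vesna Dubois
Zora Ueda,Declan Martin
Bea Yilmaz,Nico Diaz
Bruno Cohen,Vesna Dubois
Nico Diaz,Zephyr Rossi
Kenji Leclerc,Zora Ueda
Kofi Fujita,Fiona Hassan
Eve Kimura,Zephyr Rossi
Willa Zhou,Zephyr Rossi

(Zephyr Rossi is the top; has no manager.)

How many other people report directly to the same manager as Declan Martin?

5

Declan Martin reports to Zephyr Rossi. Zephyr Rossi's other direct reports are Nico Diaz, Fiona Hassan, Vesna Dubois, Willa Zhou, Eve Kimura — 5 peers.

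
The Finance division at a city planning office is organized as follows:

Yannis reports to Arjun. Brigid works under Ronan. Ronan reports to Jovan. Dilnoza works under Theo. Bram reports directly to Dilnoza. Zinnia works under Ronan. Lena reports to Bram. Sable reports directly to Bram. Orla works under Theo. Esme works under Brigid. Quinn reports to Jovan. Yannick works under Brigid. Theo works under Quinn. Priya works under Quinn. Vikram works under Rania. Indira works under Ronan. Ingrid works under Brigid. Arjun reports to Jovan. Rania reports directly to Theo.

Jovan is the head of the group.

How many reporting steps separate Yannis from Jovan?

Chain from Yannis up to Jovan: Yannis → Arjun → Jovan. That is 2 steps up, so Yannis is 2 levels below Jovan.

2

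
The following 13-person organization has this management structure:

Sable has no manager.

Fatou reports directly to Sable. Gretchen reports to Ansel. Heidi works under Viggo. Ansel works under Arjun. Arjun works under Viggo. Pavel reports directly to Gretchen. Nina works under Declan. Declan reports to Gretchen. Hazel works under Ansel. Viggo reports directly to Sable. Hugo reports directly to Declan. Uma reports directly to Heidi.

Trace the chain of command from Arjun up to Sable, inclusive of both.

Arjun -> Viggo -> Sable

Arjun reports to Viggo. Viggo reports to Sable. Sable is at the top.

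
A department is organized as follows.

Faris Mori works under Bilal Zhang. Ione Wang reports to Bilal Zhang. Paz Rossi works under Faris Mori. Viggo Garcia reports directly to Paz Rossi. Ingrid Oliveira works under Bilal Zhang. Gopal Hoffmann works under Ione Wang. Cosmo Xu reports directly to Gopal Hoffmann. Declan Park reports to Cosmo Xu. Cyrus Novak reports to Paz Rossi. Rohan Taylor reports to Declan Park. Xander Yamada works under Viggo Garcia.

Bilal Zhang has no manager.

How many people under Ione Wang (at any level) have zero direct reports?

The only person in Ione Wang's organization with no one reporting to them is Rohan Taylor. That is 1.

1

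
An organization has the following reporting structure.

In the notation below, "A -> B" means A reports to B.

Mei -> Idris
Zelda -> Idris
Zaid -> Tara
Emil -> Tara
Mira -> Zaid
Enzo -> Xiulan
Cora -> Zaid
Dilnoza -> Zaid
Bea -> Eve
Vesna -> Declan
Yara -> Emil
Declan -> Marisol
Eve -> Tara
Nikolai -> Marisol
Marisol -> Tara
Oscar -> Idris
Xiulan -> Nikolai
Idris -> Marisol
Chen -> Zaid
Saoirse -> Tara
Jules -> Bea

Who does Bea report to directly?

Bea reports directly to Eve.

Eve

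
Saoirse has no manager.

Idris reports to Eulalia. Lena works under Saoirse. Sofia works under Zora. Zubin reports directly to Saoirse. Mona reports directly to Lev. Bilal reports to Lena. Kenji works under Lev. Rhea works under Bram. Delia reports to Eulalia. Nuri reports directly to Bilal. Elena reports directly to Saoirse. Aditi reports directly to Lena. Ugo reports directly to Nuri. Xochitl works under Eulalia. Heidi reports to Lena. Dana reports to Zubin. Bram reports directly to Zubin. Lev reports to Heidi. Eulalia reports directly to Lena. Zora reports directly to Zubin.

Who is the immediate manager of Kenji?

Lev

Kenji reports directly to Lev.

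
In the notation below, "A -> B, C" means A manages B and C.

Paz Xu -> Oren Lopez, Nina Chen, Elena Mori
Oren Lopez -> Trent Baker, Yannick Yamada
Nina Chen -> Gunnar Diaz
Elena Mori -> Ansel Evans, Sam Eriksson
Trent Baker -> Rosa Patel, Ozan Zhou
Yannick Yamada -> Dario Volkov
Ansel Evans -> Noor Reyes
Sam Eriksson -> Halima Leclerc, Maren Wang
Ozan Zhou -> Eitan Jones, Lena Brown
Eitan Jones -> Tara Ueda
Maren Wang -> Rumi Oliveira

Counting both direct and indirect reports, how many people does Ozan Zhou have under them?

Ozan Zhou directly manages Eitan Jones, Lena Brown. Under Eitan Jones: Tara Ueda (1). Lena Brown has no reports. So Ozan Zhou's organization is 2 direct reports plus everyone under them: 2 + 1 = 3.

3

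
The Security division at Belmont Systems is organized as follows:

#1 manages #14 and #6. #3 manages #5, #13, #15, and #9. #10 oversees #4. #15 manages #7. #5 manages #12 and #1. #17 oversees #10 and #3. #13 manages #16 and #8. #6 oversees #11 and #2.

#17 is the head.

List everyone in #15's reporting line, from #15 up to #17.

#15 reports to #3. #3 reports to #17. #17 is at the top.

#15 -> #3 -> #17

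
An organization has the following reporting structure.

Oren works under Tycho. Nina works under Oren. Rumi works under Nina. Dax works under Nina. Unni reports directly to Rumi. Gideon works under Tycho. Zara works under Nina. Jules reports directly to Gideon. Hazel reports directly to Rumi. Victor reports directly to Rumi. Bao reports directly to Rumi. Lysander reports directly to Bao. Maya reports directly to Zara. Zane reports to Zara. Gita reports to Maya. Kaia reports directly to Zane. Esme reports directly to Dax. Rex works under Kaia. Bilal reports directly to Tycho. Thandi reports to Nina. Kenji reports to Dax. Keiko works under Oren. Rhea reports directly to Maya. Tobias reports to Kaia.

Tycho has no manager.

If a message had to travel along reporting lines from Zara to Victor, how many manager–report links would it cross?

3

Zara is 1 level below Nina, and Victor is 2 levels below Nina (their lowest common manager). The shortest path runs up from Zara to Nina and back down to Victor: 1 + 2 = 3 links.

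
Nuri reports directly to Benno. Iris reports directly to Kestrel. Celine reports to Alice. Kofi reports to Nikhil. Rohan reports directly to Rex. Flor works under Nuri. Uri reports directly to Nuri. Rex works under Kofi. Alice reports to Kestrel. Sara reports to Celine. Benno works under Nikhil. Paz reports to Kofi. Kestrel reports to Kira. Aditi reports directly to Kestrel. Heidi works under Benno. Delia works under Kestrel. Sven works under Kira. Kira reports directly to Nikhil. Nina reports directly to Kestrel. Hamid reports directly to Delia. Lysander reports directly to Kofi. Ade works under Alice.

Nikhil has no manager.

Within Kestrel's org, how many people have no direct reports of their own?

6

The people in Kestrel's organization with no one reporting to them are Iris, Hamid, Nina, Aditi, Ade, Sara. That is 6.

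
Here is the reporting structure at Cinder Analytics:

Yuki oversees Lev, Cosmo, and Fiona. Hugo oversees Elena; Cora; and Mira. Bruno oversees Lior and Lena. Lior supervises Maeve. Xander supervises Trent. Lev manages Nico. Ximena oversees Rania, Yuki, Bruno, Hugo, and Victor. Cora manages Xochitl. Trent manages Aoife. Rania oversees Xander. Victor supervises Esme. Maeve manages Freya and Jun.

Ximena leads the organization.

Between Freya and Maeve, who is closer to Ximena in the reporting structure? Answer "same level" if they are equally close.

Freya is 4 levels below Ximena; Maeve is 3. Maeve is higher.

Maeve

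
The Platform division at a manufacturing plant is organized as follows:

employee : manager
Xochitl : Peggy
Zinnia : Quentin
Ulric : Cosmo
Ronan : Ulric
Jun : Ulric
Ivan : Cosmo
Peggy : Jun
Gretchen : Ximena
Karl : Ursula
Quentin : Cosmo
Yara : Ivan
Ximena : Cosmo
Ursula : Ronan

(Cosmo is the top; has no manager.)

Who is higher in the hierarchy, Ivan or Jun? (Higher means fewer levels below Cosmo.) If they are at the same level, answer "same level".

Ivan is 1 level below Cosmo; Jun is 2. Ivan is higher.

Ivan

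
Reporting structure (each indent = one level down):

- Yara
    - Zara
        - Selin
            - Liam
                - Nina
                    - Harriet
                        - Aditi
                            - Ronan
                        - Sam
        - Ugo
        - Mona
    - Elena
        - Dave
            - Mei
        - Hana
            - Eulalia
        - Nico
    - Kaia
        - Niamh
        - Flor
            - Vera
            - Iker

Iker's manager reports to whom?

Iker reports to Flor, and Flor reports to Kaia. So Iker's skip-level manager is Kaia.

Kaia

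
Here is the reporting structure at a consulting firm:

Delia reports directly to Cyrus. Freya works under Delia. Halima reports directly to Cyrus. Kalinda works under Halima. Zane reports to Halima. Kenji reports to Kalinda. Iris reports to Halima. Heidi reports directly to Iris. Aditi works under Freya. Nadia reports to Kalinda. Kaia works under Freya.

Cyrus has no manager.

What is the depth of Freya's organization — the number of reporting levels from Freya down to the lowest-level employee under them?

1

The longest chain under Freya runs Freya → Kaia, which is 1 level below Freya.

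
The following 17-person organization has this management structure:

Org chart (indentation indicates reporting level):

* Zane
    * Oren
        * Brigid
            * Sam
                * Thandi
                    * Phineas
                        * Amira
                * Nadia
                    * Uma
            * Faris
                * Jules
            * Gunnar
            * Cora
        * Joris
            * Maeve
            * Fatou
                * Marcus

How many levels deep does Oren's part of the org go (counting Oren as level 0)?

5

The longest chain under Oren runs Oren → Brigid → Sam → Thandi → Phineas → Amira, which is 5 levels below Oren.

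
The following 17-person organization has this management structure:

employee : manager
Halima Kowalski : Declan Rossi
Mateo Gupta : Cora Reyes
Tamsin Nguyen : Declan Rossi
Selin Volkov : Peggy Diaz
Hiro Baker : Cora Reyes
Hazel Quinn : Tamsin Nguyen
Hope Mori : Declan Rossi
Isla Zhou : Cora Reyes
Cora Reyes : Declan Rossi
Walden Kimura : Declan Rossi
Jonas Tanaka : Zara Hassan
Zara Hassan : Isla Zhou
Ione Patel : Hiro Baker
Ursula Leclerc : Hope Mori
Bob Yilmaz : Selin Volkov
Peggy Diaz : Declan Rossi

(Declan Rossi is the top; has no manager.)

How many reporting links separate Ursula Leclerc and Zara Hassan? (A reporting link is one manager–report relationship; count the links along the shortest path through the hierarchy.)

Ursula Leclerc is 2 levels below Declan Rossi, and Zara Hassan is 3 levels below Declan Rossi (their lowest common manager). The shortest path runs up from Ursula Leclerc to Declan Rossi and back down to Zara Hassan: 2 + 3 = 5 links.

5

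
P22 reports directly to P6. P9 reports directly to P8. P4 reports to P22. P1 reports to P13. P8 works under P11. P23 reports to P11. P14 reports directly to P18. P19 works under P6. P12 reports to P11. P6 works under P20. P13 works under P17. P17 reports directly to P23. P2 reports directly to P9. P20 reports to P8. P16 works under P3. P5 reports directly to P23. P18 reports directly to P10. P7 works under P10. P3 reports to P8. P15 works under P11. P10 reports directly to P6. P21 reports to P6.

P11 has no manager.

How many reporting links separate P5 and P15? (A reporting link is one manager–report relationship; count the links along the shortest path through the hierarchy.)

3

P5 is 2 levels below P11, and P15 is 1 level below P11 (their lowest common manager). The shortest path runs up from P5 to P11 and back down to P15: 2 + 1 = 3 links.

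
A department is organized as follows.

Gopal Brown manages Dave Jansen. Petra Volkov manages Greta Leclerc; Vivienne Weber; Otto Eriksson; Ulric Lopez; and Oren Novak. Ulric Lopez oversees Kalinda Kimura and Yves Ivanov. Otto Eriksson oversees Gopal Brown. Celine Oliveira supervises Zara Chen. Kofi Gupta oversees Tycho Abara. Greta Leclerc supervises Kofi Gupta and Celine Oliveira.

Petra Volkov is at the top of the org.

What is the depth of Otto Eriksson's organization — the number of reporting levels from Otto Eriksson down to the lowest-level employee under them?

2

The longest chain under Otto Eriksson runs Otto Eriksson → Gopal Brown → Dave Jansen, which is 2 levels below Otto Eriksson.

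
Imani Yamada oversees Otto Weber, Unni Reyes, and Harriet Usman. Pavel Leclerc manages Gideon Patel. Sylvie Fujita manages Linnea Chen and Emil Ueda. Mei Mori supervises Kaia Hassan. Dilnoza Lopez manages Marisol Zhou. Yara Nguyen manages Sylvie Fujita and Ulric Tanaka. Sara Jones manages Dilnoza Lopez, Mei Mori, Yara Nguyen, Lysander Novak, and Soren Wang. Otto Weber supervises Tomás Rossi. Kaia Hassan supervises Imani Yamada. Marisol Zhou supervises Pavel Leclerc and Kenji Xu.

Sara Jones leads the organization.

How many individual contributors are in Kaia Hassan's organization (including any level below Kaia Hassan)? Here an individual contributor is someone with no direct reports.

3

The people in Kaia Hassan's organization with no one reporting to them are Harriet Usman, Unni Reyes, Tomás Rossi. That is 3.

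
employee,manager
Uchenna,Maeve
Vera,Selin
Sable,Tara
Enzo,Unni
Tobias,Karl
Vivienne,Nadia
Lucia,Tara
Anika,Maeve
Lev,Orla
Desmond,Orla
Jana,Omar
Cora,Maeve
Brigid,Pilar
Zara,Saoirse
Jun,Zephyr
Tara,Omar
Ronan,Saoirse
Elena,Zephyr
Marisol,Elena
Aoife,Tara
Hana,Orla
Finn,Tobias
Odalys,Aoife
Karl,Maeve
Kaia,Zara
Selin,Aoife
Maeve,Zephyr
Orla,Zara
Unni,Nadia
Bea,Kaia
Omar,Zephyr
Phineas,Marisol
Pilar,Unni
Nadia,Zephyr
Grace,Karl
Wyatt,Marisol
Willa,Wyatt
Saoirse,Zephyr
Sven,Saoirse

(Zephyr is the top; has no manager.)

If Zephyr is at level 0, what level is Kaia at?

3

Chain from Kaia up to Zephyr: Kaia → Zara → Saoirse → Zephyr. That is 3 steps up, so Kaia is 3 levels below Zephyr.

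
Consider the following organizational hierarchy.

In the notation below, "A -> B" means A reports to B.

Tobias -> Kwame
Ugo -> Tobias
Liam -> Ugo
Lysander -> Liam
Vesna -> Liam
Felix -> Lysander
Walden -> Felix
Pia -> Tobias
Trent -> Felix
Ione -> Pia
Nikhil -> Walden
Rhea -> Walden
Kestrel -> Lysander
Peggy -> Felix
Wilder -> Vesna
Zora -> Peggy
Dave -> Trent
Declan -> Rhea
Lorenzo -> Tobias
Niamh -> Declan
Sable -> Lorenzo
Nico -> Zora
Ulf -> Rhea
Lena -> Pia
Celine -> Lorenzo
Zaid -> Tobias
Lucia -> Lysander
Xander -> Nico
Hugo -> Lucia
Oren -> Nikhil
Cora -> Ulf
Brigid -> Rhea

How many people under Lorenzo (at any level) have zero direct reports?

The people in Lorenzo's organization with no one reporting to them are Celine, Sable. That is 2.

2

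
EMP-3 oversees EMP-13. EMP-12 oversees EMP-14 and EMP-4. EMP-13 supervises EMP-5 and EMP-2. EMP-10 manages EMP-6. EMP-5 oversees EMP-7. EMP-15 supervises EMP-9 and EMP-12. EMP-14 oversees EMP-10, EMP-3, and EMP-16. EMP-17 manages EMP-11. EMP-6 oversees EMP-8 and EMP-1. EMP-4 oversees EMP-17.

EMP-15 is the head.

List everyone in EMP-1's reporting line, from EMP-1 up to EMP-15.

EMP-1 -> EMP-6 -> EMP-10 -> EMP-14 -> EMP-12 -> EMP-15

EMP-1 reports to EMP-6. EMP-6 reports to EMP-10. EMP-10 reports to EMP-14. EMP-14 reports to EMP-12. EMP-12 reports to EMP-15. EMP-15 is at the top.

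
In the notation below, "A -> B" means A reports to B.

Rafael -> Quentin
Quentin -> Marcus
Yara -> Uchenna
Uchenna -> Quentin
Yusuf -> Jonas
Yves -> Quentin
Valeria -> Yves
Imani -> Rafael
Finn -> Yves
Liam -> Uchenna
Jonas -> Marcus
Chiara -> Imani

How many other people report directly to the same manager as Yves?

2

Yves reports to Quentin. Quentin's other direct reports are Uchenna, Rafael — 2 peers.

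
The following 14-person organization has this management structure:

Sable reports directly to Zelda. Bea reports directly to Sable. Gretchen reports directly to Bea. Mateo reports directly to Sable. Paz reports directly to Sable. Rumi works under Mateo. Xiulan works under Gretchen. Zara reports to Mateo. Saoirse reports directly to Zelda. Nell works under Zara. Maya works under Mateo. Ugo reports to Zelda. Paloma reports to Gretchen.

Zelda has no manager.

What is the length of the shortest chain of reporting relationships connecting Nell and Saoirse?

Nell is 4 levels below Zelda, and Saoirse is 1 level below Zelda (their lowest common manager). The shortest path runs up from Nell to Zelda and back down to Saoirse: 4 + 1 = 5 links.

5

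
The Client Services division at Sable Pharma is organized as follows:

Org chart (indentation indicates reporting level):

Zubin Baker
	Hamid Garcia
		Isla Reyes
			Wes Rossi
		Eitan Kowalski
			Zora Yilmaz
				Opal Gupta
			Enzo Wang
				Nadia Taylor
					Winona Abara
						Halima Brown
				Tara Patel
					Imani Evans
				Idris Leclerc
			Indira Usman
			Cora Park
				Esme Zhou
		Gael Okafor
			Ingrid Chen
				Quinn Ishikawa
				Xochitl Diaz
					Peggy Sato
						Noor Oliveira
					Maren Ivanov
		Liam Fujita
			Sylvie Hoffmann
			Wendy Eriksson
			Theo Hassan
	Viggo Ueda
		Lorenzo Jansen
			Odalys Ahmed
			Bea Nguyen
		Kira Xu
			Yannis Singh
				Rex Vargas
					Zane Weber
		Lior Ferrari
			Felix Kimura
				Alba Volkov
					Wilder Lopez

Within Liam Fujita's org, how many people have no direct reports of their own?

3

The people in Liam Fujita's organization with no one reporting to them are Theo Hassan, Wendy Eriksson, Sylvie Hoffmann. That is 3.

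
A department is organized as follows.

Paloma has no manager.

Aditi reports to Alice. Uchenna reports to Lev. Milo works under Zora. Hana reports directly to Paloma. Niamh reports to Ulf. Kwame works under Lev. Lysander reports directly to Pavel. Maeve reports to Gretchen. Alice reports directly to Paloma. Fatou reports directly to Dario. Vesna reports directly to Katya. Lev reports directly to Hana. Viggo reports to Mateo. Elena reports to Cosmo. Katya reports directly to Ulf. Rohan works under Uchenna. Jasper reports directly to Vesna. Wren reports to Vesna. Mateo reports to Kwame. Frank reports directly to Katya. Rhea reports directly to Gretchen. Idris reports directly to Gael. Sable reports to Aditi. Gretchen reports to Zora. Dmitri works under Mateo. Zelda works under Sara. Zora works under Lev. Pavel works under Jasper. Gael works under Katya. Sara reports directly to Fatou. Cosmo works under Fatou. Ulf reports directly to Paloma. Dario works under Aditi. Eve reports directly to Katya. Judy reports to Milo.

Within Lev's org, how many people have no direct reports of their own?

6

The people in Lev's organization with no one reporting to them are Rohan, Judy, Maeve, Rhea, Dmitri, Viggo. That is 6.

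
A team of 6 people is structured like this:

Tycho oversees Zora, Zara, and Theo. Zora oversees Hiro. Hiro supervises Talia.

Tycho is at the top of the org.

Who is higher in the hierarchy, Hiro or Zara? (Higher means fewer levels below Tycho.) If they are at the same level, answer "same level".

Hiro is 2 levels below Tycho; Zara is 1. Zara is higher.

Zara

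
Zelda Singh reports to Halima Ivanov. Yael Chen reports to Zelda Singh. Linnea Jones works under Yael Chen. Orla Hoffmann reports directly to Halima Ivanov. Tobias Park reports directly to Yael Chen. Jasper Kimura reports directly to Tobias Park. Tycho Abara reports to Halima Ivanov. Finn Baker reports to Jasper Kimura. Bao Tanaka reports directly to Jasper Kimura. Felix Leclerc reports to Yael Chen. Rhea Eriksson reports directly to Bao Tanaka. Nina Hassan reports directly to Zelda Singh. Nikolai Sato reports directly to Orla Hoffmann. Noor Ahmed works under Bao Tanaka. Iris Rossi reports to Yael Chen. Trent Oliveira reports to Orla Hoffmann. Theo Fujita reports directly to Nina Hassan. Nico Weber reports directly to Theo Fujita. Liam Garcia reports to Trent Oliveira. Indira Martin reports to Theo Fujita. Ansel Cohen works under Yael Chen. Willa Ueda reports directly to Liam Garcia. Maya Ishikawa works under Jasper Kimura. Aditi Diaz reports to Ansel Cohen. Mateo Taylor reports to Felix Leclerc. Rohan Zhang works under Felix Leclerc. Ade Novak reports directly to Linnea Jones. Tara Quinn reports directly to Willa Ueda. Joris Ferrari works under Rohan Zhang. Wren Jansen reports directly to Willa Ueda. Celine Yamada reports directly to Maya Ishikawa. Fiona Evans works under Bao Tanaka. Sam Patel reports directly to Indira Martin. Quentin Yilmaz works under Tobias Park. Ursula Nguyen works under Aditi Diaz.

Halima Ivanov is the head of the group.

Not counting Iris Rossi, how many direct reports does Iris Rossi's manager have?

Iris Rossi reports to Yael Chen. Yael Chen's other direct reports are Linnea Jones, Tobias Park, Felix Leclerc, Ansel Cohen — 4 peers.

4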